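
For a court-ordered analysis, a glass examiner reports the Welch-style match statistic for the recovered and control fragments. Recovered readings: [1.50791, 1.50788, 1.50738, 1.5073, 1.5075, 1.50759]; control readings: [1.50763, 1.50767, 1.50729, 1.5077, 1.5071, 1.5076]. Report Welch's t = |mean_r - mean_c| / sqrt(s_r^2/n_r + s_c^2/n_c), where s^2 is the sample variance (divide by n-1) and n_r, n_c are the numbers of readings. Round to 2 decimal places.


Welch's t-criterion for glass RI comparison:
Recovered mean = sum / n_r = 9.04556 / 6 = 1.5075933
Control mean = sum / n_c = 9.04499 / 6 = 1.5074983
Recovered sample variance s_r^2 = 6.45467e-08
Control sample variance s_c^2 = 5.99767e-08
Welch SE (unpooled) = sqrt(s_r^2/n_r + s_c^2/n_c) = sqrt(1.07578e-08 + 9.99611e-09) = sqrt(2.07539e-08) = 0.000144062
|mean_r - mean_c| = 9.5e-05
t = 9.5e-05 / 0.000144062 = 0.66

0.66


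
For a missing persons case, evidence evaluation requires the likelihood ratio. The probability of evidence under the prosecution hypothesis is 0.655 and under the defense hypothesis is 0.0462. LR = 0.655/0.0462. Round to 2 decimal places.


Likelihood ratio calculation:
LR = P(E|Hp) / P(E|Hd)
LR = 0.655 / 0.0462
LR = 14.18

14.18


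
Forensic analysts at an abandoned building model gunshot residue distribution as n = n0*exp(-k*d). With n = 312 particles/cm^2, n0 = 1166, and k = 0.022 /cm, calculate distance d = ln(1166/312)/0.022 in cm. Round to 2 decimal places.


GSR distance calculation:
n0/n = 1166 / 312 = 3.737179
ln(n0/n) = 1.318331
d = 1.318331 / 0.022 = 59.92 cm

59.92


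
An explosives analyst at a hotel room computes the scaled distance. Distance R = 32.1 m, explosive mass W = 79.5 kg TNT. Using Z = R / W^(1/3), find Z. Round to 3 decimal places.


Scaled distance calculation:
W^(1/3) = 79.5^(1/3) = 4.299874
Z = R / W^(1/3) = 32.1 / 4.299874
Z = 7.465 m/kg^(1/3)

7.465


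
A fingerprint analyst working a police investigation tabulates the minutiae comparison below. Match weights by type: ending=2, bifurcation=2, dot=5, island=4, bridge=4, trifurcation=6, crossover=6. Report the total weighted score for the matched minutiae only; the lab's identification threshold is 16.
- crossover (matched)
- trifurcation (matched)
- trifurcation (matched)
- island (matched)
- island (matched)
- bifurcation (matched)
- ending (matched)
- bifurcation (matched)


Weighted minutiae match score:
  crossover: matched, +6 (running total 6)
  trifurcation: matched, +6 (running total 12)
  trifurcation: matched, +6 (running total 18)
  island: matched, +4 (running total 22)
  island: matched, +4 (running total 26)
  bifurcation: matched, +2 (running total 28)
  ending: matched, +2 (running total 30)
  bifurcation: matched, +2 (running total 32)
Total score = 32
Threshold = 16; verdict = identification

32


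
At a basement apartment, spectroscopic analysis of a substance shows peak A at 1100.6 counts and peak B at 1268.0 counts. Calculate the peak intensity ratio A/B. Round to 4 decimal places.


Spectral peak ratio:
Peak A = 1100.6 counts
Peak B = 1268.0 counts
Ratio = 1100.6 / 1268.0 = 0.8680

0.8680


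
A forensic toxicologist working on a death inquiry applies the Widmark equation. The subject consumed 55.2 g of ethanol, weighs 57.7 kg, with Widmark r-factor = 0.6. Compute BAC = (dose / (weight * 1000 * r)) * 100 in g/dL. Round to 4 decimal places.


Applying the Widmark formula:
BAC = (dose_g / (body_wt * 1000 * r)) * 100
Denominator = 57.7 * 1000 * 0.6 = 34620
BAC = (55.2 / 34620) * 100
BAC = 0.1594 g/dL

0.1594


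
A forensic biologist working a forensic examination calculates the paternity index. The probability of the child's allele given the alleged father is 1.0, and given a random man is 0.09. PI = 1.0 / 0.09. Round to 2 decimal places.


Paternity Index calculation:
PI = P(allele|father) / P(allele|random)
PI = 1.0 / 0.09
PI = 11.11

11.11


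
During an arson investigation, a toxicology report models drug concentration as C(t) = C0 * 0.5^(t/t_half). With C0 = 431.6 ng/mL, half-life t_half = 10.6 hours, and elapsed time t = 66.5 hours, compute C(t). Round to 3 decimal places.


Drug concentration decay:
Number of half-lives = t / t_half = 66.5 / 10.6 = 6.273585
Decay factor = 0.5^6.273585 = 0.01292596
C(t) = 431.6 * 0.01292596 = 5.579 ng/mL

5.579


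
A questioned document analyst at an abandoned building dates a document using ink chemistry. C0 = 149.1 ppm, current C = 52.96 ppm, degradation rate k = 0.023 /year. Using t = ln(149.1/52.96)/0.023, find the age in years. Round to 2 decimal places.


Document age estimation:
C0/C = 149.1 / 52.96 = 2.815332
ln(C0/C) = 1.03508
t = 1.03508 / 0.023 = 45.00 years

45.00


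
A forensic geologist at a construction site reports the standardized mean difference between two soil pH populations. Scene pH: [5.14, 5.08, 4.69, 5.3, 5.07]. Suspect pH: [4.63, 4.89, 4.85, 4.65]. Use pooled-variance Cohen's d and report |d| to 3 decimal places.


Pooled-variance Cohen's d for soil pH comparison:
Scene mean = 25.28 / 5 = 5.056
Suspect mean = 19.02 / 4 = 4.755
Scene sample variance s_s^2 = 0.05033
Suspect sample variance s_c^2 = 0.017967
Pooled variance = ((n_s-1)*s_s^2 + (n_c-1)*s_c^2) / (n_s + n_c - 2) = 0.03646
Pooled SD = sqrt(0.03646) = 0.190945
Mean difference = 0.301
|d| = |0.301| / 0.190945 = 1.576

1.576


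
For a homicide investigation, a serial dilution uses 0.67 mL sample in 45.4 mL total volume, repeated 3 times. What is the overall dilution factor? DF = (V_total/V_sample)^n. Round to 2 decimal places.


Dilution factor calculation:
Single dilution = V_total / V_sample = 45.4 / 0.67 ≈ 67.761194
Number of dilutions = 3
Total DF = (45.4 / 0.67)^3 (full precision, rounded at the end) = 311130.90

311130.90


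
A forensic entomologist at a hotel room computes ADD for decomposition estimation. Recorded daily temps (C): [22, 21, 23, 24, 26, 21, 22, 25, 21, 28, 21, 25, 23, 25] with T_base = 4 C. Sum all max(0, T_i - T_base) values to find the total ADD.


Computing ADD day by day:
Day 1: max(0, 22 - 4) = 18
Day 2: max(0, 21 - 4) = 17
Day 3: max(0, 23 - 4) = 19
Day 4: max(0, 24 - 4) = 20
Day 5: max(0, 26 - 4) = 22
Day 6: max(0, 21 - 4) = 17
Day 7: max(0, 22 - 4) = 18
Day 8: max(0, 25 - 4) = 21
Day 9: max(0, 21 - 4) = 17
Day 10: max(0, 28 - 4) = 24
Day 11: max(0, 21 - 4) = 17
Day 12: max(0, 25 - 4) = 21
Day 13: max(0, 23 - 4) = 19
Day 14: max(0, 25 - 4) = 21
Total ADD = 271

271


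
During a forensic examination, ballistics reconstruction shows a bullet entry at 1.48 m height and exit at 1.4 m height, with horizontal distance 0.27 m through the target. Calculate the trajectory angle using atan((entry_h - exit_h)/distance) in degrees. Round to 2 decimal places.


Bullet trajectory angle:
Height difference = 1.48 - 1.4 = 0.08 m
angle = atan(0.08 / 0.27)
angle = atan(0.296296)
angle = 16.50 degrees

16.50


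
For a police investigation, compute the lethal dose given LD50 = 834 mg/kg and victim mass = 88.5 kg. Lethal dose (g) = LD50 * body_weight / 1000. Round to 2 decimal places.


Lethal dose calculation:
Lethal dose = LD50 * body_weight / 1000
= 834 * 88.5 / 1000
= 73809 / 1000
= 73.81 g

73.81


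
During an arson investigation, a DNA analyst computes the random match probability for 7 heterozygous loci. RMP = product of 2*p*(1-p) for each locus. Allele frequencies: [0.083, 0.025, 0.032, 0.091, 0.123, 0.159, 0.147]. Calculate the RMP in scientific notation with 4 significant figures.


Computing RMP for 7 loci:
Locus 1: 2 * 0.083 * 0.917 = 0.152222
Locus 2: 2 * 0.025 * 0.975 = 0.04875
Locus 3: 2 * 0.032 * 0.968 = 0.061952
Locus 4: 2 * 0.091 * 0.909 = 0.165438
Locus 5: 2 * 0.123 * 0.877 = 0.215742
Locus 6: 2 * 0.159 * 0.841 = 0.267438
Locus 7: 2 * 0.147 * 0.853 = 0.250782
RMP = 1.101e-06

1.101e-06


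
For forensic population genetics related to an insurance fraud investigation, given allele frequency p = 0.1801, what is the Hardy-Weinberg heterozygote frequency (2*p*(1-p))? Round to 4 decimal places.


Hardy-Weinberg heterozygote frequency:
q = 1 - p = 1 - 0.1801 = 0.8199
2pq = 2 * 0.1801 * 0.8199 = 0.2953

0.2953


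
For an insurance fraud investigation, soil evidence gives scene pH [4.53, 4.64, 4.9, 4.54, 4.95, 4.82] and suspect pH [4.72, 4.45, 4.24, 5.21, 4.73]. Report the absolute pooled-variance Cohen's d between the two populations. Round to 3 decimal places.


Pooled-variance Cohen's d for soil pH comparison:
Scene mean = 28.38 / 6 = 4.73
Suspect mean = 23.35 / 5 = 4.67
Scene sample variance s_s^2 = 0.03392
Suspect sample variance s_c^2 = 0.13275
Pooled variance = ((n_s-1)*s_s^2 + (n_c-1)*s_c^2) / (n_s + n_c - 2) = 0.077844
Pooled SD = sqrt(0.077844) = 0.279005
Mean difference = 0.06
|d| = |0.06| / 0.279005 = 0.215

0.215


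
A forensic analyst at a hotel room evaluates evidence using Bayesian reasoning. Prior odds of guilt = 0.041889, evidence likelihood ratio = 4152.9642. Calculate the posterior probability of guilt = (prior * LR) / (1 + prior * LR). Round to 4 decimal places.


Bayesian evidence evaluation:
Posterior odds = prior_odds * LR = 0.041889 * 4152.9642 = 173.9635
Posterior probability = posterior_odds / (1 + posterior_odds)
= 173.9635 / (1 + 173.9635)
= 173.9635 / 174.9635
= 0.9943

0.9943


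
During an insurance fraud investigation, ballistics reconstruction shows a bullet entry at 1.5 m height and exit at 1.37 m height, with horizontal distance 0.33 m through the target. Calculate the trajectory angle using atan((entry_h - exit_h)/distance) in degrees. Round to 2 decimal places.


Bullet trajectory angle:
Height difference = 1.5 - 1.37 = 0.13 m
angle = atan(0.13 / 0.33)
angle = atan(0.393939)
angle = 21.50 degrees

21.50


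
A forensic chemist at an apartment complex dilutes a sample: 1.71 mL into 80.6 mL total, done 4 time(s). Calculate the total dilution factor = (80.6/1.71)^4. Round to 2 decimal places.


Dilution factor calculation:
Single dilution = V_total / V_sample = 80.6 / 1.71 ≈ 47.134503
Number of dilutions = 4
Total DF = (80.6 / 1.71)^4 (full precision, rounded at the end) = 4935779.22

4935779.22


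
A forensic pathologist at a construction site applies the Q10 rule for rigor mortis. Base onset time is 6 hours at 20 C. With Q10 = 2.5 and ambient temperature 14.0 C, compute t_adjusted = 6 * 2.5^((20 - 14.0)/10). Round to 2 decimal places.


Rigor mortis time adjustment:
Exponent = (T_ref - T_actual) / 10 = (20 - 14.0) / 10 = 0.6
Q10 factor = 2.5^0.6 = 1.73286
t_adjusted = 6 * 1.73286 = 10.40 hours

10.40


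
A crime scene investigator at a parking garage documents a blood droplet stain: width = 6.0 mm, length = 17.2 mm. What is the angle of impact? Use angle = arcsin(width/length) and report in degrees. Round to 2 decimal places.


Blood spatter impact angle calculation:
width / length = 6.0 / 17.2 = 0.348837
angle = arcsin(0.348837)
angle = 20.42 degrees

20.42


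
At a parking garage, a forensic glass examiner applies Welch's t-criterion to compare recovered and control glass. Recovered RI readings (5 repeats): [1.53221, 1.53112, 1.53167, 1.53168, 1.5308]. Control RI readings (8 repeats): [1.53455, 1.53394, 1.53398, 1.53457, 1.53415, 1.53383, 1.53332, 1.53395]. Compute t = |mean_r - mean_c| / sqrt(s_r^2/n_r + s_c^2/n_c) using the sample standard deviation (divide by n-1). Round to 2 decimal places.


Welch's t-criterion for glass RI comparison:
Recovered mean = sum / n_r = 7.65748 / 5 = 1.531496
Control mean = sum / n_c = 12.27229 / 8 = 1.5340362
Recovered sample variance s_r^2 = 2.9993e-07
Control sample variance s_c^2 = 1.62455e-07
Welch SE (unpooled) = sqrt(s_r^2/n_r + s_c^2/n_c) = sqrt(5.9986e-08 + 2.03069e-08) = sqrt(8.02929e-08) = 0.00028336
|mean_r - mean_c| = 0.00254025
t = 0.00254025 / 0.00028336 = 8.96

8.96


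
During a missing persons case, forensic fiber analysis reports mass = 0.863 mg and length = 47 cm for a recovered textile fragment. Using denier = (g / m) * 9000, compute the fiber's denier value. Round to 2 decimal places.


Denier calculation:
Mass in grams = 0.863 mg / 1000 = 0.000863 g
Length in meters = 47 cm / 100 = 0.47 m
Linear density = mass / length = 0.000863 / 0.47 = 0.00183617 g/m
Denier = (g/m) * 9000 = 0.00183617 * 9000 = 16.53

16.53


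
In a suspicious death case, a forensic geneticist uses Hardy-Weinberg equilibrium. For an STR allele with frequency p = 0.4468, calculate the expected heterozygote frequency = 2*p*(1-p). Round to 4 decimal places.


Hardy-Weinberg heterozygote frequency:
q = 1 - p = 1 - 0.4468 = 0.5532
2pq = 2 * 0.4468 * 0.5532 = 0.4943

0.4943


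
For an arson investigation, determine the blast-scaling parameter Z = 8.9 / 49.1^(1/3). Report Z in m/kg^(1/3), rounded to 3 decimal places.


Scaled distance calculation:
W^(1/3) = 49.1^(1/3) = 3.661793
Z = R / W^(1/3) = 8.9 / 3.661793
Z = 2.431 m/kg^(1/3)

2.431


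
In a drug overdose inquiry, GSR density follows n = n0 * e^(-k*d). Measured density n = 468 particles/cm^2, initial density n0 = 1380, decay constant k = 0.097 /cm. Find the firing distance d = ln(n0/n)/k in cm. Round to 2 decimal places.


GSR distance calculation:
n0/n = 1380 / 468 = 2.948718
ln(n0/n) = 1.08137
d = 1.08137 / 0.097 = 11.15 cm

11.15


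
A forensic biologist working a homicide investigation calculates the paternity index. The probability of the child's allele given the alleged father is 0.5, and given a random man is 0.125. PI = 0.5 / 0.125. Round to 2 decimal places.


Paternity Index calculation:
PI = P(allele|father) / P(allele|random)
PI = 0.5 / 0.125
PI = 4.00

4.00


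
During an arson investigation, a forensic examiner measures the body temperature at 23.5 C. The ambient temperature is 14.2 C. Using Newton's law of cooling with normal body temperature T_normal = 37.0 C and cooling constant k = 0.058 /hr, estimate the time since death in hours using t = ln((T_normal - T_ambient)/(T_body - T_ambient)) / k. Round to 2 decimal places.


Using Newton's law of cooling:
t = ln((T_normal - T_ambient) / (T_body - T_ambient)) / k
T_normal - T_ambient = 22.8
T_body - T_ambient = 9.3
Ratio = 2.451613
ln(ratio) = 0.896746
t = 0.896746 / 0.058 = 15.46 hours

15.46


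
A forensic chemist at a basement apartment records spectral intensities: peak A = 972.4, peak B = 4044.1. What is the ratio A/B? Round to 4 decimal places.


Spectral peak ratio:
Peak A = 972.4 counts
Peak B = 4044.1 counts
Ratio = 972.4 / 4044.1 = 0.2404

0.2404


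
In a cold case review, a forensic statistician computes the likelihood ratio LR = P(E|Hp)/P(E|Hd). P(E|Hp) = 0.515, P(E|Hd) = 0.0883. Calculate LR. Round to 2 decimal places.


Likelihood ratio calculation:
LR = P(E|Hp) / P(E|Hd)
LR = 0.515 / 0.0883
LR = 5.83

5.83


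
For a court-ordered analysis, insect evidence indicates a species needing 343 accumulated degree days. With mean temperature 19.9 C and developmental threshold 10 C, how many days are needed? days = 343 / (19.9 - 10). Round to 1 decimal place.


Insect development time:
Effective temperature = avg_temp - T_base = 19.9 - 10 = 9.9 C
Days = ADD / effective_temp = 343 / 9.9 = 34.6 days

34.6


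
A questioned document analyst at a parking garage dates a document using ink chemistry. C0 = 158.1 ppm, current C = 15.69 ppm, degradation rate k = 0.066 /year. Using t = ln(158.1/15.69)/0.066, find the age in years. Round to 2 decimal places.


Document age estimation:
C0/C = 158.1 / 15.69 = 10.076482
ln(C0/C) = 2.310204
t = 2.310204 / 0.066 = 35.00 years

35.00


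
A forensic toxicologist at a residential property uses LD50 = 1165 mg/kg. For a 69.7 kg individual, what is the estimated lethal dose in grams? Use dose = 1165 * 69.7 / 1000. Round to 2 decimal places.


Lethal dose calculation:
Lethal dose = LD50 * body_weight / 1000
= 1165 * 69.7 / 1000
= 81200.5 / 1000
= 81.20 g

81.20


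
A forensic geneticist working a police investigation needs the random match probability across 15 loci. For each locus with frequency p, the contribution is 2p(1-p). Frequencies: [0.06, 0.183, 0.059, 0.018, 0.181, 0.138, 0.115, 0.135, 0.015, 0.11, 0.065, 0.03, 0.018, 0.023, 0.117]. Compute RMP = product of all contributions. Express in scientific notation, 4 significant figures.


Computing RMP for 15 loci:
Locus 1: 2 * 0.06 * 0.94 = 0.1128
Locus 2: 2 * 0.183 * 0.817 = 0.299022
Locus 3: 2 * 0.059 * 0.941 = 0.111038
Locus 4: 2 * 0.018 * 0.982 = 0.035352
Locus 5: 2 * 0.181 * 0.819 = 0.296478
Locus 6: 2 * 0.138 * 0.862 = 0.237912
Locus 7: 2 * 0.115 * 0.885 = 0.20355
Locus 8: 2 * 0.135 * 0.865 = 0.23355
Locus 9: 2 * 0.015 * 0.985 = 0.02955
Locus 10: 2 * 0.11 * 0.89 = 0.1958
Locus 11: 2 * 0.065 * 0.935 = 0.12155
Locus 12: 2 * 0.03 * 0.97 = 0.0582
Locus 13: 2 * 0.018 * 0.982 = 0.035352
Locus 14: 2 * 0.023 * 0.977 = 0.044942
Locus 15: 2 * 0.117 * 0.883 = 0.206622
RMP = 5.966e-15

5.966e-15


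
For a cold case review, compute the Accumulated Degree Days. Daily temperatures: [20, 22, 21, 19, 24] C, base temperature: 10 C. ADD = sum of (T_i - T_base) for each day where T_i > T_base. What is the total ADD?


Computing ADD day by day:
Day 1: max(0, 20 - 10) = 10
Day 2: max(0, 22 - 10) = 12
Day 3: max(0, 21 - 10) = 11
Day 4: max(0, 19 - 10) = 9
Day 5: max(0, 24 - 10) = 14
Total ADD = 56

56


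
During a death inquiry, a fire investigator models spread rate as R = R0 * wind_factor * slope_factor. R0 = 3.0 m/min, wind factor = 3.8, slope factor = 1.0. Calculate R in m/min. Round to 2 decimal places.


Fire spread rate calculation:
R = R0 * wind_factor * slope_factor
= 3.0 * 3.8 * 1.0
= 11.4 * 1.0
= 11.40 m/min

11.40


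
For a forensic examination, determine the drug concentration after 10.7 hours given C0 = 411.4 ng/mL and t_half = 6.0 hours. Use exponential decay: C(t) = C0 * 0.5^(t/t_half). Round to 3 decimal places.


Drug concentration decay:
Number of half-lives = t / t_half = 10.7 / 6.0 = 1.783333
Decay factor = 0.5^1.783333 = 0.29051146
C(t) = 411.4 * 0.29051146 = 119.516 ng/mL

119.516


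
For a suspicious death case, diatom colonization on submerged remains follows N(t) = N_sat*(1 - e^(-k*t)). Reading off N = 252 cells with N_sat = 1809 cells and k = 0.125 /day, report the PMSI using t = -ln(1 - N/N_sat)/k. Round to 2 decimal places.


PMSI from diatom colonization curve:
N / N_sat = 252 / 1809 = 0.139303
1 - N/N_sat = 0.860697
ln(1 - N/N_sat) = -0.150013
t = -ln(1 - N/N_sat) / k = -(-0.150013) / 0.125 = 1.20 days

1.20


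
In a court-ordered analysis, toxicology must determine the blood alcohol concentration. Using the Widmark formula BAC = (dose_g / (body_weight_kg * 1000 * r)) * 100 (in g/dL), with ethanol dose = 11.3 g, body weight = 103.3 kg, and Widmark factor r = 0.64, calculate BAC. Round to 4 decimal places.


Applying the Widmark formula:
BAC = (dose_g / (body_wt * 1000 * r)) * 100
Denominator = 103.3 * 1000 * 0.64 = 66112
BAC = (11.3 / 66112) * 100
BAC = 0.0171 g/dL

0.0171


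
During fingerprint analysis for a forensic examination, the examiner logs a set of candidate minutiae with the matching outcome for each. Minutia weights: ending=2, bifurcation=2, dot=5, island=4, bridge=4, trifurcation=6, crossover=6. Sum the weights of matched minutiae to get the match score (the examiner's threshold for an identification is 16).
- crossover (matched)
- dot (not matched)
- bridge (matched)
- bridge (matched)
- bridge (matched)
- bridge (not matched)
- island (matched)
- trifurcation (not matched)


Weighted minutiae match score:
  crossover: matched, +6 (running total 6)
  dot: not matched, +0
  bridge: matched, +4 (running total 10)
  bridge: matched, +4 (running total 14)
  bridge: matched, +4 (running total 18)
  bridge: not matched, +0
  island: matched, +4 (running total 22)
  trifurcation: not matched, +0
Total score = 22
Threshold = 16; verdict = identification

22


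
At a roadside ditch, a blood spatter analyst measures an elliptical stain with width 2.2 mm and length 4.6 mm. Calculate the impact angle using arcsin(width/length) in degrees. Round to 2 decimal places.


Blood spatter impact angle calculation:
width / length = 2.2 / 4.6 = 0.478261
angle = arcsin(0.478261)
angle = 28.57 degrees

28.57


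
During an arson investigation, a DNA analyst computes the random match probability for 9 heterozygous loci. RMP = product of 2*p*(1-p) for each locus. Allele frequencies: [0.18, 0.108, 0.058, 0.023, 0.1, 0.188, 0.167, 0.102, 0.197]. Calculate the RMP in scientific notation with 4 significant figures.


Computing RMP for 9 loci:
Locus 1: 2 * 0.18 * 0.82 = 0.2952
Locus 2: 2 * 0.108 * 0.892 = 0.192672
Locus 3: 2 * 0.058 * 0.942 = 0.109272
Locus 4: 2 * 0.023 * 0.977 = 0.044942
Locus 5: 2 * 0.1 * 0.9 = 0.18
Locus 6: 2 * 0.188 * 0.812 = 0.305312
Locus 7: 2 * 0.167 * 0.833 = 0.278222
Locus 8: 2 * 0.102 * 0.898 = 0.183192
Locus 9: 2 * 0.197 * 0.803 = 0.316382
RMP = 2.475e-07

2.475e-07


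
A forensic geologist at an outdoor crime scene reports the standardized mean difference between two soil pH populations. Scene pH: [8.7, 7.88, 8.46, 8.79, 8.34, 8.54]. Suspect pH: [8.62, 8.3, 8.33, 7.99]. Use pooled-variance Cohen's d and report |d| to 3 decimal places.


Pooled-variance Cohen's d for soil pH comparison:
Scene mean = 50.71 / 6 = 8.451667
Suspect mean = 33.24 / 4 = 8.31
Scene sample variance s_s^2 = 0.104657
Suspect sample variance s_c^2 = 0.066333
Pooled variance = ((n_s-1)*s_s^2 + (n_c-1)*s_c^2) / (n_s + n_c - 2) = 0.090285
Pooled SD = sqrt(0.090285) = 0.300475
Mean difference = 0.141667
|d| = |0.141667| / 0.300475 = 0.471

0.471


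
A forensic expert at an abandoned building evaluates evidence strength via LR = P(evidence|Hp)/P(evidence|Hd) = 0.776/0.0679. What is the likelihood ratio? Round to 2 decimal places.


Likelihood ratio calculation:
LR = P(E|Hp) / P(E|Hd)
LR = 0.776 / 0.0679
LR = 11.43

11.43


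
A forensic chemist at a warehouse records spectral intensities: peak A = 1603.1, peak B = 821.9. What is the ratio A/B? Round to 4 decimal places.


Spectral peak ratio:
Peak A = 1603.1 counts
Peak B = 821.9 counts
Ratio = 1603.1 / 821.9 = 1.9505

1.9505


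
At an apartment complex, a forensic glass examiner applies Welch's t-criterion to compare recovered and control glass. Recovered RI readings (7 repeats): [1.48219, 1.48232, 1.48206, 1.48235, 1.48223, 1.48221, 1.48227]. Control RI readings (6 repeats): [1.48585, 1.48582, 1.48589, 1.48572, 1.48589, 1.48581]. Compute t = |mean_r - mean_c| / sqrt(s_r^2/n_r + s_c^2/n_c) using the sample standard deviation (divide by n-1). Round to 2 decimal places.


Welch's t-criterion for glass RI comparison:
Recovered mean = sum / n_r = 10.37563 / 7 = 1.4822329
Control mean = sum / n_c = 8.91498 / 6 = 1.48583
Recovered sample variance s_r^2 = 9.15714e-09
Control sample variance s_c^2 = 4.04e-09
Welch SE (unpooled) = sqrt(s_r^2/n_r + s_c^2/n_c) = sqrt(1.30816e-09 + 6.73333e-10) = sqrt(1.98149e-09) = 4.45139e-05
|mean_r - mean_c| = 0.00359714
t = 0.00359714 / 4.45139e-05 = 80.81

80.81


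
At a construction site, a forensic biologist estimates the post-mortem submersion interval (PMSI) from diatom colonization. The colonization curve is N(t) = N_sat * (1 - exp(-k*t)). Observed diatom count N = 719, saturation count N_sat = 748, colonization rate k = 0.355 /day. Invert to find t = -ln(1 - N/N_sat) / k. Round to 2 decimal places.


PMSI from diatom colonization curve:
N / N_sat = 719 / 748 = 0.96123
1 - N/N_sat = 0.03877
ln(1 - N/N_sat) = -3.250109
t = -ln(1 - N/N_sat) / k = -(-3.250109) / 0.355 = 9.16 days

9.16


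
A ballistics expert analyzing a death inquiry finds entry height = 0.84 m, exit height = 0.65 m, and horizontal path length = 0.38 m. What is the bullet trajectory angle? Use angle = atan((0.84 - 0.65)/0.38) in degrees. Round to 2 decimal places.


Bullet trajectory angle:
Height difference = 0.84 - 0.65 = 0.19 m
angle = atan(0.19 / 0.38)
angle = atan(0.5)
angle = 26.57 degrees

26.57


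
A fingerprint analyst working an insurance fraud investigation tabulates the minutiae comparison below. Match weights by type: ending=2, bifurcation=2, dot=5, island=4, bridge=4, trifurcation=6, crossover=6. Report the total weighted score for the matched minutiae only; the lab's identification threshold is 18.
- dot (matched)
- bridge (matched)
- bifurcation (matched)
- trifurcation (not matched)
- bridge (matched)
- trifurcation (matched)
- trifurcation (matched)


Weighted minutiae match score:
  dot: matched, +5 (running total 5)
  bridge: matched, +4 (running total 9)
  bifurcation: matched, +2 (running total 11)
  trifurcation: not matched, +0
  bridge: matched, +4 (running total 15)
  trifurcation: matched, +6 (running total 21)
  trifurcation: matched, +6 (running total 27)
Total score = 27
Threshold = 18; verdict = identification

27


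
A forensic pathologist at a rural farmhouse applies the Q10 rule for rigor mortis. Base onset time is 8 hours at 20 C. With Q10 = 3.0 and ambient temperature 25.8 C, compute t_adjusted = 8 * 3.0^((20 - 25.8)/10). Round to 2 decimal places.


Rigor mortis time adjustment:
Exponent = (T_ref - T_actual) / 10 = (20 - 25.8) / 10 = -0.58
Q10 factor = 3.0^-0.58 = 0.52877
t_adjusted = 8 * 0.52877 = 4.23 hours

4.23


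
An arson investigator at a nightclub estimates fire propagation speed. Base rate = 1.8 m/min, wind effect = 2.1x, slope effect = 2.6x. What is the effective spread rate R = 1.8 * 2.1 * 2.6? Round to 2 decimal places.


Fire spread rate calculation:
R = R0 * wind_factor * slope_factor
= 1.8 * 2.1 * 2.6
= 3.78 * 2.6
= 9.83 m/min

9.83


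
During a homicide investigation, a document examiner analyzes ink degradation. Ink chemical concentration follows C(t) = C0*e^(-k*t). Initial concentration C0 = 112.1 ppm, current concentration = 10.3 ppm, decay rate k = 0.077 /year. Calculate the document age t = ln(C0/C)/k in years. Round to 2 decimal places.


Document age estimation:
C0/C = 112.1 / 10.3 = 10.883495
ln(C0/C) = 2.387247
t = 2.387247 / 0.077 = 31.00 years

31.00


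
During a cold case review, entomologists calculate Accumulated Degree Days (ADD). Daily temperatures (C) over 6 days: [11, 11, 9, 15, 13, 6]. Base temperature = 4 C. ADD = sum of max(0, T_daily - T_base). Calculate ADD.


Computing ADD day by day:
Day 1: max(0, 11 - 4) = 7
Day 2: max(0, 11 - 4) = 7
Day 3: max(0, 9 - 4) = 5
Day 4: max(0, 15 - 4) = 11
Day 5: max(0, 13 - 4) = 9
Day 6: max(0, 6 - 4) = 2
Total ADD = 41

41


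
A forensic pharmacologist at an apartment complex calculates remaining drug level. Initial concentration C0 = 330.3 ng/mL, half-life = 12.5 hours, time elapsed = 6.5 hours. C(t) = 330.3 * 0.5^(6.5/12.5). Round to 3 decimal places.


Drug concentration decay:
Number of half-lives = t / t_half = 6.5 / 12.5 = 0.52
Decay factor = 0.5^0.52 = 0.69737183
C(t) = 330.3 * 0.69737183 = 230.342 ng/mL

230.342


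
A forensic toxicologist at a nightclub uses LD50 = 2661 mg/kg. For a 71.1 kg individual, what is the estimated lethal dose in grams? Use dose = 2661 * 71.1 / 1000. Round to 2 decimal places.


Lethal dose calculation:
Lethal dose = LD50 * body_weight / 1000
= 2661 * 71.1 / 1000
= 189197.1 / 1000
= 189.20 g

189.20


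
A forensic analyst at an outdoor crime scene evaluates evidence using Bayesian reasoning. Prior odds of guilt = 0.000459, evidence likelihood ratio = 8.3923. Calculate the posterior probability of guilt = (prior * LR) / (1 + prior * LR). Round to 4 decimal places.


Bayesian evidence evaluation:
Posterior odds = prior_odds * LR = 0.000459 * 8.3923 = 0.003852066
Posterior probability = posterior_odds / (1 + posterior_odds)
= 0.003852066 / (1 + 0.003852066)
= 0.003852066 / 1.003852066
= 0.0038

0.0038


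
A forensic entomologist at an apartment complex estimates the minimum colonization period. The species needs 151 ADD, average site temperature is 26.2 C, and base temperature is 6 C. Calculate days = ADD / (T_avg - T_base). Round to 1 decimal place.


Insect development time:
Effective temperature = avg_temp - T_base = 26.2 - 6 = 20.2 C
Days = ADD / effective_temp = 151 / 20.2 = 7.5 days

7.5


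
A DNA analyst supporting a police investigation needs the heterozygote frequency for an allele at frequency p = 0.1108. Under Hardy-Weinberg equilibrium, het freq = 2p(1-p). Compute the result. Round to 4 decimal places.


Hardy-Weinberg heterozygote frequency:
q = 1 - p = 1 - 0.1108 = 0.8892
2pq = 2 * 0.1108 * 0.8892 = 0.1970

0.1970


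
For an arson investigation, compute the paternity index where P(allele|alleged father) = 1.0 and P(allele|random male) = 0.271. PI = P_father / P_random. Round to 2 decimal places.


Paternity Index calculation:
PI = P(allele|father) / P(allele|random)
PI = 1.0 / 0.271
PI = 3.69

3.69


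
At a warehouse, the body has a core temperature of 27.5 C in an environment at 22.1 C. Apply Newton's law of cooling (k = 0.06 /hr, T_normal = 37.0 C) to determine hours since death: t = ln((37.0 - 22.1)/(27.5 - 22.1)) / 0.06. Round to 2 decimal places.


Using Newton's law of cooling:
t = ln((T_normal - T_ambient) / (T_body - T_ambient)) / k
T_normal - T_ambient = 14.9
T_body - T_ambient = 5.4
Ratio = 2.759259
ln(ratio) = 1.014962
t = 1.014962 / 0.06 = 16.92 hours

16.92


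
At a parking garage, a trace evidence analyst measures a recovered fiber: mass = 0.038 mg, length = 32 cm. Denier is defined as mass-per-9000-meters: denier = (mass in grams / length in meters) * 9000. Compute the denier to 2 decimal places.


Denier calculation:
Mass in grams = 0.038 mg / 1000 = 0.000038 g
Length in meters = 32 cm / 100 = 0.32 m
Linear density = mass / length = 0.000038 / 0.32 = 0.00011875 g/m
Denier = (g/m) * 9000 = 0.00011875 * 9000 = 1.07

1.07


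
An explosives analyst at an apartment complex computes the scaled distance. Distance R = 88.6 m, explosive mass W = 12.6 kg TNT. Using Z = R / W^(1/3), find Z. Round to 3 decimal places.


Scaled distance calculation:
W^(1/3) = 12.6^(1/3) = 2.326967
Z = R / W^(1/3) = 88.6 / 2.326967
Z = 38.075 m/kg^(1/3)

38.075


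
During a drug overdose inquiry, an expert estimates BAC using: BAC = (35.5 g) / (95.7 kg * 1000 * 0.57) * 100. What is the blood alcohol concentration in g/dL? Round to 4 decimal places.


Applying the Widmark formula:
BAC = (dose_g / (body_wt * 1000 * r)) * 100
Denominator = 95.7 * 1000 * 0.57 = 54549
BAC = (35.5 / 54549) * 100
BAC = 0.0651 g/dL

0.0651


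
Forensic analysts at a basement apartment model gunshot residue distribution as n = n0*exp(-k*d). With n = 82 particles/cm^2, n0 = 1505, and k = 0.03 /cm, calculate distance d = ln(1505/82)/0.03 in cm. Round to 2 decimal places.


GSR distance calculation:
n0/n = 1505 / 82 = 18.353659
ln(n0/n) = 2.909829
d = 2.909829 / 0.03 = 96.99 cm

96.99


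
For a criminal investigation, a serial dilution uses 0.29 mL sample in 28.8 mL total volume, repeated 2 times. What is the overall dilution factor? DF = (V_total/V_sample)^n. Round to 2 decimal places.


Dilution factor calculation:
Single dilution = V_total / V_sample = 28.8 / 0.29 ≈ 99.310345
Number of dilutions = 2
Total DF = (28.8 / 0.29)^2 (full precision, rounded at the end) = 9862.54

9862.54


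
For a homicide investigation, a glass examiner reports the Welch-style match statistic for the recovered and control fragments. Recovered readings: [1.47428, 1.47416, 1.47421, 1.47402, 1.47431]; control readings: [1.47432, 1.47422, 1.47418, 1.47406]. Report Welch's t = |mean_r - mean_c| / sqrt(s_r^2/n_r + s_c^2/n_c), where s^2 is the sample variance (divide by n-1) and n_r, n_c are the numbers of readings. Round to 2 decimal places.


Welch's t-criterion for glass RI comparison:
Recovered mean = sum / n_r = 7.37098 / 5 = 1.474196
Control mean = sum / n_c = 5.89678 / 4 = 1.474195
Recovered sample variance s_r^2 = 1.313e-08
Control sample variance s_c^2 = 1.15667e-08
Welch SE (unpooled) = sqrt(s_r^2/n_r + s_c^2/n_c) = sqrt(2.626e-09 + 2.89167e-09) = sqrt(5.51767e-09) = 7.4281e-05
|mean_r - mean_c| = 1e-06
t = 1e-06 / 7.4281e-05 = 0.01

0.01


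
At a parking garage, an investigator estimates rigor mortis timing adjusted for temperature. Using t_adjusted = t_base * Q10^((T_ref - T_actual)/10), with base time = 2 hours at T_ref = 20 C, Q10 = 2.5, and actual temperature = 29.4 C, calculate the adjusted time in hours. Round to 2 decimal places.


Rigor mortis time adjustment:
Exponent = (T_ref - T_actual) / 10 = (20 - 29.4) / 10 = -0.94
Q10 factor = 2.5^-0.94 = 0.42261
t_adjusted = 2 * 0.42261 = 0.85 hours

0.85


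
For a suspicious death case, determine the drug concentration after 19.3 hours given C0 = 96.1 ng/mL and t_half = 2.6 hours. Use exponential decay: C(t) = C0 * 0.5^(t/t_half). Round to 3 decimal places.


Drug concentration decay:
Number of half-lives = t / t_half = 19.3 / 2.6 = 7.423077
Decay factor = 0.5^7.423077 = 0.00582681
C(t) = 96.1 * 0.00582681 = 0.560 ng/mL

0.560


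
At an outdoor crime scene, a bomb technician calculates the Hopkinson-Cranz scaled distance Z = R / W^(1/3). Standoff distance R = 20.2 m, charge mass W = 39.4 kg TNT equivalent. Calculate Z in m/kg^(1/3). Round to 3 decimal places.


Scaled distance calculation:
W^(1/3) = 39.4^(1/3) = 3.402766
Z = R / W^(1/3) = 20.2 / 3.402766
Z = 5.936 m/kg^(1/3)

5.936


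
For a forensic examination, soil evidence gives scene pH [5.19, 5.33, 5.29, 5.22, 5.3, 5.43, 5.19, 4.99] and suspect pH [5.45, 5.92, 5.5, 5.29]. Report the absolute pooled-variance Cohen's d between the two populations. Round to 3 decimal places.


Pooled-variance Cohen's d for soil pH comparison:
Scene mean = 41.94 / 8 = 5.2425
Suspect mean = 22.16 / 4 = 5.54
Scene sample variance s_s^2 = 0.016879
Suspect sample variance s_c^2 = 0.0722
Pooled variance = ((n_s-1)*s_s^2 + (n_c-1)*s_c^2) / (n_s + n_c - 2) = 0.033475
Pooled SD = sqrt(0.033475) = 0.182962
Mean difference = -0.2975
|d| = |-0.2975| / 0.182962 = 1.626

1.626


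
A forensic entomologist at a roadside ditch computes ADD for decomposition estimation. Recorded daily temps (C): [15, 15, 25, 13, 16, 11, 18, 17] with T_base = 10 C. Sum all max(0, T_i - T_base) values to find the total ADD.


Computing ADD day by day:
Day 1: max(0, 15 - 10) = 5
Day 2: max(0, 15 - 10) = 5
Day 3: max(0, 25 - 10) = 15
Day 4: max(0, 13 - 10) = 3
Day 5: max(0, 16 - 10) = 6
Day 6: max(0, 11 - 10) = 1
Day 7: max(0, 18 - 10) = 8
Day 8: max(0, 17 - 10) = 7
Total ADD = 50

50


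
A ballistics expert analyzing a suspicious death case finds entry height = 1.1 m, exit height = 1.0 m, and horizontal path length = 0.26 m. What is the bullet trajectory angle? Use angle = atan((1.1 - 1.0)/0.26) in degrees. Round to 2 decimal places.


Bullet trajectory angle:
Height difference = 1.1 - 1.0 = 0.1 m
angle = atan(0.1 / 0.26)
angle = atan(0.384615)
angle = 21.04 degrees

21.04


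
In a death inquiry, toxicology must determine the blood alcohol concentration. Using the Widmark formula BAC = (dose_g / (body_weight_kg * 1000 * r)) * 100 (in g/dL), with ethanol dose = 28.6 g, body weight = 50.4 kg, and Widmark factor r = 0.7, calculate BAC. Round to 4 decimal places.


Applying the Widmark formula:
BAC = (dose_g / (body_wt * 1000 * r)) * 100
Denominator = 50.4 * 1000 * 0.7 = 35280
BAC = (28.6 / 35280) * 100
BAC = 0.0811 g/dL

0.0811


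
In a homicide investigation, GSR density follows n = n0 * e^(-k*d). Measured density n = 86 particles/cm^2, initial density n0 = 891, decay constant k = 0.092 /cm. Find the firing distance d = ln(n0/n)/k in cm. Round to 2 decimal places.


GSR distance calculation:
n0/n = 891 / 86 = 10.360465
ln(n0/n) = 2.337997
d = 2.337997 / 0.092 = 25.41 cm

25.41


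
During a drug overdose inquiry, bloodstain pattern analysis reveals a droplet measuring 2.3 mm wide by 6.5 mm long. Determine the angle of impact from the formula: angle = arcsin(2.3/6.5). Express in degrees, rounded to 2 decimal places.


Blood spatter impact angle calculation:
width / length = 2.3 / 6.5 = 0.353846
angle = arcsin(0.353846)
angle = 20.72 degrees

20.72


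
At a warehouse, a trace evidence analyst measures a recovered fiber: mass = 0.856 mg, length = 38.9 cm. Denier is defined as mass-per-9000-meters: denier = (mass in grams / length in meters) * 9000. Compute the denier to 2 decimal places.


Denier calculation:
Mass in grams = 0.856 mg / 1000 = 0.000856 g
Length in meters = 38.9 cm / 100 = 0.389 m
Linear density = mass / length = 0.000856 / 0.389 = 0.00220051 g/m
Denier = (g/m) * 9000 = 0.00220051 * 9000 = 19.80

19.80


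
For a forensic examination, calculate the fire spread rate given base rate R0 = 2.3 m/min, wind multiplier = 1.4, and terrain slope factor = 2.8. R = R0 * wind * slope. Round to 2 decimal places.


Fire spread rate calculation:
R = R0 * wind_factor * slope_factor
= 2.3 * 1.4 * 2.8
= 3.22 * 2.8
= 9.02 m/min

9.02


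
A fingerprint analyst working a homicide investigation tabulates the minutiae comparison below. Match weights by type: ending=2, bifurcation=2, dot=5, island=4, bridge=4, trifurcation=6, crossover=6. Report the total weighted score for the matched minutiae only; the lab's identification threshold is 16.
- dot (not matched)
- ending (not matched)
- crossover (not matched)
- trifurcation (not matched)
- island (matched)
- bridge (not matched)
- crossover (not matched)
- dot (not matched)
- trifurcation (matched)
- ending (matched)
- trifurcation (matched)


Weighted minutiae match score:
  dot: not matched, +0
  ending: not matched, +0
  crossover: not matched, +0
  trifurcation: not matched, +0
  island: matched, +4 (running total 4)
  bridge: not matched, +0
  crossover: not matched, +0
  dot: not matched, +0
  trifurcation: matched, +6 (running total 10)
  ending: matched, +2 (running total 12)
  trifurcation: matched, +6 (running total 18)
Total score = 18
Threshold = 16; verdict = identification

18


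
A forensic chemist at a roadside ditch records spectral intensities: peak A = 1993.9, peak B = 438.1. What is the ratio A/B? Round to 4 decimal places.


Spectral peak ratio:
Peak A = 1993.9 counts
Peak B = 438.1 counts
Ratio = 1993.9 / 438.1 = 4.5512

4.5512


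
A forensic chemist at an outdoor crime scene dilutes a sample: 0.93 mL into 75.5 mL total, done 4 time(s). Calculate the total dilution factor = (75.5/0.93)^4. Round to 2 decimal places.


Dilution factor calculation:
Single dilution = V_total / V_sample = 75.5 / 0.93 ≈ 81.182796
Number of dilutions = 4
Total DF = (75.5 / 0.93)^4 (full precision, rounded at the end) = 43436618.88

43436618.88


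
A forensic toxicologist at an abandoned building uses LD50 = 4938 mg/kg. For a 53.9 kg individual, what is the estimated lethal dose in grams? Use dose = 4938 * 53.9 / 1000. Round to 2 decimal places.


Lethal dose calculation:
Lethal dose = LD50 * body_weight / 1000
= 4938 * 53.9 / 1000
= 266158.2 / 1000
= 266.16 g

266.16


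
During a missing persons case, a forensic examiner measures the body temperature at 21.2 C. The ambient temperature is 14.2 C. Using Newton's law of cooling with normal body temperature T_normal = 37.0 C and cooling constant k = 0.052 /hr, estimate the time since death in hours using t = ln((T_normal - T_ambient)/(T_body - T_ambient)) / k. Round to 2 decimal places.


Using Newton's law of cooling:
t = ln((T_normal - T_ambient) / (T_body - T_ambient)) / k
T_normal - T_ambient = 22.8
T_body - T_ambient = 7.0
Ratio = 3.257143
ln(ratio) = 1.18085
t = 1.18085 / 0.052 = 22.71 hours

22.71


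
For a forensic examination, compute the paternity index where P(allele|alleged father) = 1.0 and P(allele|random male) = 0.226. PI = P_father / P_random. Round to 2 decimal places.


Paternity Index calculation:
PI = P(allele|father) / P(allele|random)
PI = 1.0 / 0.226
PI = 4.42

4.42


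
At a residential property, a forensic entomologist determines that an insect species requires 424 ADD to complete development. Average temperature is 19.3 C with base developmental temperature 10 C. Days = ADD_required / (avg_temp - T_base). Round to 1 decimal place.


Insect development time:
Effective temperature = avg_temp - T_base = 19.3 - 10 = 9.3 C
Days = ADD / effective_temp = 424 / 9.3 = 45.6 days

45.6


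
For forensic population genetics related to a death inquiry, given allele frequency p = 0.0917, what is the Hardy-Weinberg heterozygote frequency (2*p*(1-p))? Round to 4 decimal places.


Hardy-Weinberg heterozygote frequency:
q = 1 - p = 1 - 0.0917 = 0.9083
2pq = 2 * 0.0917 * 0.9083 = 0.1666

0.1666
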